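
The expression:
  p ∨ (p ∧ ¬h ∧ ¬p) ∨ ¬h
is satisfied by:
  {p: True, h: False}
  {h: False, p: False}
  {h: True, p: True}


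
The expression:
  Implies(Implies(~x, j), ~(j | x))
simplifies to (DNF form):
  ~j & ~x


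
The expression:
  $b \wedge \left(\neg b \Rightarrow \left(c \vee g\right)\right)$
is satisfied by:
  {b: True}


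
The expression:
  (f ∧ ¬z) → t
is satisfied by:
  {t: True, z: True, f: False}
  {t: True, z: False, f: False}
  {z: True, t: False, f: False}
  {t: False, z: False, f: False}
  {f: True, t: True, z: True}
  {f: True, t: True, z: False}
  {f: True, z: True, t: False}


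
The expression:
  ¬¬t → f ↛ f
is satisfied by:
  {t: False}


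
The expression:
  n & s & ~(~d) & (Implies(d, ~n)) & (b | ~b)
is never true.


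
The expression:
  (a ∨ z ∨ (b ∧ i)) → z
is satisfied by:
  {z: True, b: False, a: False, i: False}
  {i: True, z: True, b: False, a: False}
  {z: True, b: True, i: False, a: False}
  {i: True, z: True, b: True, a: False}
  {a: True, z: True, i: False, b: False}
  {a: True, z: True, i: True, b: False}
  {a: True, z: True, b: True, i: False}
  {i: True, a: True, z: True, b: True}
  {a: False, b: False, z: False, i: False}
  {i: True, a: False, b: False, z: False}
  {b: True, a: False, z: False, i: False}


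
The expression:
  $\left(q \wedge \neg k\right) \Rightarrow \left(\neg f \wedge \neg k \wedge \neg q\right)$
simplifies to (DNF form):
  $k \vee \neg q$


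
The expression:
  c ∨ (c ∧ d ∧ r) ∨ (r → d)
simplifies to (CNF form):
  c ∨ d ∨ ¬r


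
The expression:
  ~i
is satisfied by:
  {i: False}


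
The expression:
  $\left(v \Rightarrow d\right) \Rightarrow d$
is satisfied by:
  {d: True, v: True}
  {d: True, v: False}
  {v: True, d: False}


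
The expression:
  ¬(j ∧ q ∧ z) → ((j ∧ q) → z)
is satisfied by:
  {z: True, q: False, j: False}
  {q: False, j: False, z: False}
  {j: True, z: True, q: False}
  {j: True, q: False, z: False}
  {z: True, q: True, j: False}
  {q: True, z: False, j: False}
  {j: True, q: True, z: True}


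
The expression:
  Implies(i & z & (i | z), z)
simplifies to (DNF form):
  True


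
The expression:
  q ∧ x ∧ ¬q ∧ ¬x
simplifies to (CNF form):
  False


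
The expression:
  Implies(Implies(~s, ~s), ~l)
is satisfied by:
  {l: False}


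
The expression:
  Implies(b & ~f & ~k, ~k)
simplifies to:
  True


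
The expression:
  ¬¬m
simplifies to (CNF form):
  m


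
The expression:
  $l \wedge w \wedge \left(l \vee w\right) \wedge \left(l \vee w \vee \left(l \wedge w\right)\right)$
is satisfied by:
  {w: True, l: True}


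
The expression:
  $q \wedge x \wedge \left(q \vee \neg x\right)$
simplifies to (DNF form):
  $q \wedge x$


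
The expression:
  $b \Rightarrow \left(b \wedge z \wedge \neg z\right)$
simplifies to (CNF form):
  $\neg b$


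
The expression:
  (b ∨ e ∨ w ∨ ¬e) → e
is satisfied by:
  {e: True}


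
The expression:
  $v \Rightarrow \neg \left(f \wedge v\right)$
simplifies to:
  $\neg f \vee \neg v$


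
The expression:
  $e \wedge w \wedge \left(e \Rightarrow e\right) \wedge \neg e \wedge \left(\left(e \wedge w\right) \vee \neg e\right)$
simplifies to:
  $\text{False}$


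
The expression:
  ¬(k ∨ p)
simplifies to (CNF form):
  ¬k ∧ ¬p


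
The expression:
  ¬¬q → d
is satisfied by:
  {d: True, q: False}
  {q: False, d: False}
  {q: True, d: True}


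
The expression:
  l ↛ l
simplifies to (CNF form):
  False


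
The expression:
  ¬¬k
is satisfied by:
  {k: True}


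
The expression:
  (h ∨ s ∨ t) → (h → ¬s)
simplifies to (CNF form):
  ¬h ∨ ¬s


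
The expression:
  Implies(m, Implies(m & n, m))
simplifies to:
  True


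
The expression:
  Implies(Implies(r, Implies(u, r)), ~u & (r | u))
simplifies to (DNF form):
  r & ~u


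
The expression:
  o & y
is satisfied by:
  {o: True, y: True}


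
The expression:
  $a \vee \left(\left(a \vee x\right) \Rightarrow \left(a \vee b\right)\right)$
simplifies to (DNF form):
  $a \vee b \vee \neg x$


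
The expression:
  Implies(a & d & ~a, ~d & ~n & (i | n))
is always true.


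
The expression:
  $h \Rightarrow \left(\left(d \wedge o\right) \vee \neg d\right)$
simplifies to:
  $o \vee \neg d \vee \neg h$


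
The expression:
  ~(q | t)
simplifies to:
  ~q & ~t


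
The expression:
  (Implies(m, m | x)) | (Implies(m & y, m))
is always true.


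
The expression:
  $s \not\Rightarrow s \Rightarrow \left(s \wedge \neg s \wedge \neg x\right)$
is always true.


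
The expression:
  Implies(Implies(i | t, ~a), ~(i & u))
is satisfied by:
  {a: True, u: False, i: False}
  {u: False, i: False, a: False}
  {a: True, i: True, u: False}
  {i: True, u: False, a: False}
  {a: True, u: True, i: False}
  {u: True, a: False, i: False}
  {a: True, i: True, u: True}


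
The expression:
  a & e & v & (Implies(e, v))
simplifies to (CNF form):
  a & e & v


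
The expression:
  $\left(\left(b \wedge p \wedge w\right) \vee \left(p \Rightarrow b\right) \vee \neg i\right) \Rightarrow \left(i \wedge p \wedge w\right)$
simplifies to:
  $i \wedge p \wedge \left(w \vee \neg b\right)$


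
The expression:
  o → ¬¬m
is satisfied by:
  {m: True, o: False}
  {o: False, m: False}
  {o: True, m: True}


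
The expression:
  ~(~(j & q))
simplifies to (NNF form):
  j & q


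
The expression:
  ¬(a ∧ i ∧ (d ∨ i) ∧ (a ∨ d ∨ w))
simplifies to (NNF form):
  ¬a ∨ ¬i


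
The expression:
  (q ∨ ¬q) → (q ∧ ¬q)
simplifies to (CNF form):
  False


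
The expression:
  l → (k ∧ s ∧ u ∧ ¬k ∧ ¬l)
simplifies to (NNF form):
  ¬l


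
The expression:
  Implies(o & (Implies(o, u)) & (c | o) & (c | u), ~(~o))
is always true.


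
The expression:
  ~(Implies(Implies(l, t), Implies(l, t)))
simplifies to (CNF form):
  False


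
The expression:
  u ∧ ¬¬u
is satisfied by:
  {u: True}


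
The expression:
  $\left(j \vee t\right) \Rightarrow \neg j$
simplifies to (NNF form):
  $\neg j$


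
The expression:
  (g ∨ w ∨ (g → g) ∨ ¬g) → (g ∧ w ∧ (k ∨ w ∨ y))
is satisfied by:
  {w: True, g: True}


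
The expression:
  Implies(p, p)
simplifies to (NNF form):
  True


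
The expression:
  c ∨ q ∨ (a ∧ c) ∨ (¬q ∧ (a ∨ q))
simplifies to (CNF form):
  a ∨ c ∨ q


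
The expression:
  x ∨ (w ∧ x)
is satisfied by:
  {x: True}


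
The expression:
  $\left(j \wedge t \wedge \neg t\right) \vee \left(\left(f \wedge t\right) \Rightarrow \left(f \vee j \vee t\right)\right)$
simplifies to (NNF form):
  $\text{True}$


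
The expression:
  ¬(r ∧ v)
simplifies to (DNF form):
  ¬r ∨ ¬v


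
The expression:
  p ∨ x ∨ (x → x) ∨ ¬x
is always true.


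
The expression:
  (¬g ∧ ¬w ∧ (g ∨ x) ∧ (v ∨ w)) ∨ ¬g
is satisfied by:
  {g: False}


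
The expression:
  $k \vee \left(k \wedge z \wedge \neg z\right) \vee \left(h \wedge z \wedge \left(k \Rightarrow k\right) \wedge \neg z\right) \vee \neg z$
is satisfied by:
  {k: True, z: False}
  {z: False, k: False}
  {z: True, k: True}


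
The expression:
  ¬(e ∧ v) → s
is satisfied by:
  {v: True, s: True, e: True}
  {v: True, s: True, e: False}
  {s: True, e: True, v: False}
  {s: True, e: False, v: False}
  {v: True, e: True, s: False}


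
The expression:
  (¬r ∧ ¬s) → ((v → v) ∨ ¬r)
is always true.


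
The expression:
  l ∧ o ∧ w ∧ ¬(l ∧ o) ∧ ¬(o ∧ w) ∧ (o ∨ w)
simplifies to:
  False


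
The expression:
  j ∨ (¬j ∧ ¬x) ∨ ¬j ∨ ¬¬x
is always true.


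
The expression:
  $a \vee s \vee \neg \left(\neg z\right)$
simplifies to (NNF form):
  $a \vee s \vee z$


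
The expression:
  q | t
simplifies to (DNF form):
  q | t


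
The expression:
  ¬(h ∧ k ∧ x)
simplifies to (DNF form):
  ¬h ∨ ¬k ∨ ¬x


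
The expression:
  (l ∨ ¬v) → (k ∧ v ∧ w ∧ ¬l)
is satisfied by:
  {v: True, l: False}


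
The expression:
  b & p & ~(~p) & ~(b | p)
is never true.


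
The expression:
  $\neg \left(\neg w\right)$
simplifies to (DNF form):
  $w$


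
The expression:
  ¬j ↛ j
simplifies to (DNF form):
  True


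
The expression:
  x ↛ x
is never true.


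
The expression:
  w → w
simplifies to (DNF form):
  True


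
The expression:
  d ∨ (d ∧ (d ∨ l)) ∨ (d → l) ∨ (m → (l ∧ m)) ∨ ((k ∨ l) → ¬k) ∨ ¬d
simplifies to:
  True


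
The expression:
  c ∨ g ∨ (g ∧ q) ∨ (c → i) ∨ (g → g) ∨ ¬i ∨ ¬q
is always true.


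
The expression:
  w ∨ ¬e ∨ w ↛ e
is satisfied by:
  {w: True, e: False}
  {e: False, w: False}
  {e: True, w: True}


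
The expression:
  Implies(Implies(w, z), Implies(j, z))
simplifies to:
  w | z | ~j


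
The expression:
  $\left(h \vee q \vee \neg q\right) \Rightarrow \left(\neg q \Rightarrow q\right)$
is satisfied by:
  {q: True}


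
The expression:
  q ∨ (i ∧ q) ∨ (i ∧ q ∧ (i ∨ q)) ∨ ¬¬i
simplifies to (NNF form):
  i ∨ q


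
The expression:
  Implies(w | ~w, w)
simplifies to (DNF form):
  w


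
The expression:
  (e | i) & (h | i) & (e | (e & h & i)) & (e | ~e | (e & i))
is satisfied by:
  {e: True, i: True, h: True}
  {e: True, i: True, h: False}
  {e: True, h: True, i: False}


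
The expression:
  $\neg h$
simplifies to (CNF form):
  $\neg h$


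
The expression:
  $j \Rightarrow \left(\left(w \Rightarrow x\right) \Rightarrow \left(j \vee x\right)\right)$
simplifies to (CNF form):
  $\text{True}$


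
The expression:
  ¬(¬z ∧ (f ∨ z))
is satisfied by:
  {z: True, f: False}
  {f: False, z: False}
  {f: True, z: True}


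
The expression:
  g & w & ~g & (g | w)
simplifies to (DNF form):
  False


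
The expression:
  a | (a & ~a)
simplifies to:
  a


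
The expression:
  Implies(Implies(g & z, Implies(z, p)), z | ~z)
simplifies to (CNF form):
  True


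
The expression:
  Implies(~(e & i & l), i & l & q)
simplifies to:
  i & l & (e | q)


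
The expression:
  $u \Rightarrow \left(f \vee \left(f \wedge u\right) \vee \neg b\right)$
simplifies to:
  $f \vee \neg b \vee \neg u$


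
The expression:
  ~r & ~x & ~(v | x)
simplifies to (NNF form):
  ~r & ~v & ~x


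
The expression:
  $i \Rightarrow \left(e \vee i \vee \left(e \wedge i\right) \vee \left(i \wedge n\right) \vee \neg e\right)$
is always true.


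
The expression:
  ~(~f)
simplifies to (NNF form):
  f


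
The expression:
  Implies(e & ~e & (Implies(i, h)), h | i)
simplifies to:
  True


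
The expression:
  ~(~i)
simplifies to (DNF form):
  i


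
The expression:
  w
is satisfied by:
  {w: True}


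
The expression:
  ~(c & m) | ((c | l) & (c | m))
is always true.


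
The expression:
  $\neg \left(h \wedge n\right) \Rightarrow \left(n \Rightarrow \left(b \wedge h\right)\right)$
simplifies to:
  $h \vee \neg n$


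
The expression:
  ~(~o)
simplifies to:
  o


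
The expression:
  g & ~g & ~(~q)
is never true.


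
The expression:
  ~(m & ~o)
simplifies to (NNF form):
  o | ~m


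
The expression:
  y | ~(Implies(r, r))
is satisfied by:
  {y: True}


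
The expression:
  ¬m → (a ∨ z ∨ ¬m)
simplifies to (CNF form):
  True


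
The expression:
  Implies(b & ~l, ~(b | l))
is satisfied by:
  {l: True, b: False}
  {b: False, l: False}
  {b: True, l: True}


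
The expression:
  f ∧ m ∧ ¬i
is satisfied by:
  {m: True, f: True, i: False}


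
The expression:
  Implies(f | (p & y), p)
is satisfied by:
  {p: True, f: False}
  {f: False, p: False}
  {f: True, p: True}


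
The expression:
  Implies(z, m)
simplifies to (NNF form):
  m | ~z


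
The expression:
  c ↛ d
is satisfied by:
  {c: True, d: False}


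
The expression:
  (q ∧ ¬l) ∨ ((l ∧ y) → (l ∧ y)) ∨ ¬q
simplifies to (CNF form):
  True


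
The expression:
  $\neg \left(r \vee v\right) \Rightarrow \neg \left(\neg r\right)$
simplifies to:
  $r \vee v$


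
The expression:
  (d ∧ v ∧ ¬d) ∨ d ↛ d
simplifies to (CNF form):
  False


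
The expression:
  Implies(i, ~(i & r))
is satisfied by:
  {i: False, r: False}
  {r: True, i: False}
  {i: True, r: False}


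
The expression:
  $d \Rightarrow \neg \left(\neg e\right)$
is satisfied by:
  {e: True, d: False}
  {d: False, e: False}
  {d: True, e: True}


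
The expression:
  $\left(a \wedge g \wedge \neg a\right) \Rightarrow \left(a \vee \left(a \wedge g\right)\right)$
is always true.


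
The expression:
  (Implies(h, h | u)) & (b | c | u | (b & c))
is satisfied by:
  {b: True, c: True, u: True}
  {b: True, c: True, u: False}
  {b: True, u: True, c: False}
  {b: True, u: False, c: False}
  {c: True, u: True, b: False}
  {c: True, u: False, b: False}
  {u: True, c: False, b: False}


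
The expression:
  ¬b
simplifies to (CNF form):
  ¬b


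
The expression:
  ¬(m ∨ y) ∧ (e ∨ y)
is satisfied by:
  {e: True, y: False, m: False}


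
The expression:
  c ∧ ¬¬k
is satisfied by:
  {c: True, k: True}


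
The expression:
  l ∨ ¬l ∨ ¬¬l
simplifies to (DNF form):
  True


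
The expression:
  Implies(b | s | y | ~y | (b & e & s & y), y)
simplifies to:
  y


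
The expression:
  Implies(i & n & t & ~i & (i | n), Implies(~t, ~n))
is always true.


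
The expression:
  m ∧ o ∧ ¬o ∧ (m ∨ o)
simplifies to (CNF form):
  False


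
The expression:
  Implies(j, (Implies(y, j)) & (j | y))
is always true.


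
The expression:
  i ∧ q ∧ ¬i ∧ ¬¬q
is never true.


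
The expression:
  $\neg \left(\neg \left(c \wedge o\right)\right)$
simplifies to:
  $c \wedge o$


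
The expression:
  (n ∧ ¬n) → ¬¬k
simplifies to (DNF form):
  True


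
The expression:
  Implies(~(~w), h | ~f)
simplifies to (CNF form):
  h | ~f | ~w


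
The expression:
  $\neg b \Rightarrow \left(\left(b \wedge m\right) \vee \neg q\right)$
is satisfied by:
  {b: True, q: False}
  {q: False, b: False}
  {q: True, b: True}


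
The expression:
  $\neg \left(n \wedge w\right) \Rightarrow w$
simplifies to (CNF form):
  $w$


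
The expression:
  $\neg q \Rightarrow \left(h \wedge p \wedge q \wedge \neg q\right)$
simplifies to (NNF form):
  $q$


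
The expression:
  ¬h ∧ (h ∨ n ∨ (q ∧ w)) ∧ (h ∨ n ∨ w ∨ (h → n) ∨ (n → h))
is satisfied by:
  {n: True, w: True, q: True, h: False}
  {n: True, w: True, h: False, q: False}
  {n: True, q: True, h: False, w: False}
  {n: True, h: False, q: False, w: False}
  {w: True, q: True, h: False, n: False}


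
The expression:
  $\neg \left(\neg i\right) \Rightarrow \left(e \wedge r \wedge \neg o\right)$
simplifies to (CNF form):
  $\left(e \vee \neg i\right) \wedge \left(r \vee \neg i\right) \wedge \left(\neg i \vee \neg o\right)$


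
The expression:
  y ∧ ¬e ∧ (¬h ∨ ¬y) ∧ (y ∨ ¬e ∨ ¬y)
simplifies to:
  y ∧ ¬e ∧ ¬h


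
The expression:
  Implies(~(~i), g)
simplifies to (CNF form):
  g | ~i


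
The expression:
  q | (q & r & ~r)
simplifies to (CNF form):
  q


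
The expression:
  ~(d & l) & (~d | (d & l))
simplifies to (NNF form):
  ~d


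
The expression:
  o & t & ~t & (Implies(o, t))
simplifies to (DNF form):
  False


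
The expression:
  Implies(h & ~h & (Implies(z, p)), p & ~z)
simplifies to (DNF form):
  True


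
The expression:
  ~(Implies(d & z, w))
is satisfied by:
  {z: True, d: True, w: False}


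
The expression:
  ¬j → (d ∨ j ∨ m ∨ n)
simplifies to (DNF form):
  d ∨ j ∨ m ∨ n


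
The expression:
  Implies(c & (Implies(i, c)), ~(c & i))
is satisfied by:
  {c: False, i: False}
  {i: True, c: False}
  {c: True, i: False}


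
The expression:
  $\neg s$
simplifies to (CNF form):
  $\neg s$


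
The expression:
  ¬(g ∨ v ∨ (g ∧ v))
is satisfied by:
  {g: False, v: False}


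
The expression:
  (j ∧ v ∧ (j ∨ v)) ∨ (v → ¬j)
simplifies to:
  True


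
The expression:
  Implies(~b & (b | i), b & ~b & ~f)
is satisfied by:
  {b: True, i: False}
  {i: False, b: False}
  {i: True, b: True}


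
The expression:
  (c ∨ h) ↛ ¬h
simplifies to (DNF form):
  h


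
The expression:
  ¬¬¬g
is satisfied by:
  {g: False}


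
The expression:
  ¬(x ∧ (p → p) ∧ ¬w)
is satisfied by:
  {w: True, x: False}
  {x: False, w: False}
  {x: True, w: True}


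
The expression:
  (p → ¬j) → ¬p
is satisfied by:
  {j: True, p: False}
  {p: False, j: False}
  {p: True, j: True}


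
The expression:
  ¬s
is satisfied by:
  {s: False}


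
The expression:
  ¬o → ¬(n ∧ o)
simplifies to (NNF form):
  True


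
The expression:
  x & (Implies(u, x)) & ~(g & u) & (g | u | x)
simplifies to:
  x & (~g | ~u)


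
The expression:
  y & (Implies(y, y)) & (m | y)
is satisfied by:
  {y: True}


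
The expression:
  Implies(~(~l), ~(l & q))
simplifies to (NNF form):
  ~l | ~q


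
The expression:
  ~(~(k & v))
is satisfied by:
  {k: True, v: True}


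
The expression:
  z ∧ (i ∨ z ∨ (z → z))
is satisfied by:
  {z: True}


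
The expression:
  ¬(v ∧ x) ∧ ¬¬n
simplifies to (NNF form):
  n ∧ (¬v ∨ ¬x)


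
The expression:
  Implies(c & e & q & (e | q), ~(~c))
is always true.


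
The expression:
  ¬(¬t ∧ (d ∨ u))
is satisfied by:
  {t: True, u: False, d: False}
  {d: True, t: True, u: False}
  {t: True, u: True, d: False}
  {d: True, t: True, u: True}
  {d: False, u: False, t: False}


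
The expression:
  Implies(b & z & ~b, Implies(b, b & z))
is always true.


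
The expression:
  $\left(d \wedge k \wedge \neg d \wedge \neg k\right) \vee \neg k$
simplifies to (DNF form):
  $\neg k$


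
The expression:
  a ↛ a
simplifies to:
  False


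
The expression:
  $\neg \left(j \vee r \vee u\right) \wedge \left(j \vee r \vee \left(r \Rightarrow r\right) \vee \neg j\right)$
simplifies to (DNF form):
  $\neg j \wedge \neg r \wedge \neg u$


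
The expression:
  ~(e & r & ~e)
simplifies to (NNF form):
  True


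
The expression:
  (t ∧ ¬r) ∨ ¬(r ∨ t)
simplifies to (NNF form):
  ¬r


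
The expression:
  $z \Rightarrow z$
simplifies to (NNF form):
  $\text{True}$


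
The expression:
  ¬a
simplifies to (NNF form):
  ¬a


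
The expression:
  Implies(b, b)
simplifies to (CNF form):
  True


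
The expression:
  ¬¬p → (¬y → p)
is always true.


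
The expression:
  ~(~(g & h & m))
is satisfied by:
  {h: True, m: True, g: True}


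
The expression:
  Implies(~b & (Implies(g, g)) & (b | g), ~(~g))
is always true.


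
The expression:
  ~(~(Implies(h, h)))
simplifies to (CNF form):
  True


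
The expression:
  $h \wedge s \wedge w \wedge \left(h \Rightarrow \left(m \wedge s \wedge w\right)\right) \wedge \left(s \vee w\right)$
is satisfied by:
  {h: True, m: True, w: True, s: True}


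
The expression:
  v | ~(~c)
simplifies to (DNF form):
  c | v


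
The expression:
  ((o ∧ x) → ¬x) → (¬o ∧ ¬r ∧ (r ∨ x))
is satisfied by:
  {o: True, x: True, r: False}
  {x: True, r: False, o: False}
  {r: True, o: True, x: True}


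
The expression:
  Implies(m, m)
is always true.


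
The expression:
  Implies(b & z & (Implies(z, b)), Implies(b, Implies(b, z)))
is always true.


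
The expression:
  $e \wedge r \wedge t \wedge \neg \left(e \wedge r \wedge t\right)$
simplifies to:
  $\text{False}$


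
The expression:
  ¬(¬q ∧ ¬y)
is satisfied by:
  {y: True, q: True}
  {y: True, q: False}
  {q: True, y: False}


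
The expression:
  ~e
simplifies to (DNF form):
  ~e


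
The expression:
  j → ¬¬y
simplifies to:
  y ∨ ¬j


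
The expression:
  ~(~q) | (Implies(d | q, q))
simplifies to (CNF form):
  q | ~d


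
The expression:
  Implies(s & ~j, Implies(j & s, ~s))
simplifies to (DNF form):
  True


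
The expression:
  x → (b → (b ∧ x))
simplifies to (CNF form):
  True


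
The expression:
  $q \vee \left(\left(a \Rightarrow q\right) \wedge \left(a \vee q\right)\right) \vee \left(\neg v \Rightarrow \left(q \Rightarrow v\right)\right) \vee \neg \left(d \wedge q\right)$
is always true.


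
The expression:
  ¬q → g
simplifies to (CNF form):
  g ∨ q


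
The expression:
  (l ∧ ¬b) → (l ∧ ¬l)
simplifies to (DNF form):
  b ∨ ¬l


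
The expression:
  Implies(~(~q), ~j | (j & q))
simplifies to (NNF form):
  True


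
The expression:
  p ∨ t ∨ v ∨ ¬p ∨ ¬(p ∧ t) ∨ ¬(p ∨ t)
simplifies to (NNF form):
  True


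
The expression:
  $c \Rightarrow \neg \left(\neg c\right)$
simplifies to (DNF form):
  $\text{True}$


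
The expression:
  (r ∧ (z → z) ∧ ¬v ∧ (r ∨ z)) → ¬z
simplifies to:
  v ∨ ¬r ∨ ¬z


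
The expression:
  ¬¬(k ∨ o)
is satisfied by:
  {k: True, o: True}
  {k: True, o: False}
  {o: True, k: False}


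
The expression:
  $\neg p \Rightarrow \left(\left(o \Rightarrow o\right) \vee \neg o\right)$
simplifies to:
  $\text{True}$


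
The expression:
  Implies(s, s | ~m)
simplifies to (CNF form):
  True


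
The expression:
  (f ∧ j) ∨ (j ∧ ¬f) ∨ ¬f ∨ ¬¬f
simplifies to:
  True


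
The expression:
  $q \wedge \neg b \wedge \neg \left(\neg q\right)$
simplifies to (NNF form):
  $q \wedge \neg b$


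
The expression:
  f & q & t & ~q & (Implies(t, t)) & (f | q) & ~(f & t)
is never true.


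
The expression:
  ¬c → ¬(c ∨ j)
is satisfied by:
  {c: True, j: False}
  {j: False, c: False}
  {j: True, c: True}


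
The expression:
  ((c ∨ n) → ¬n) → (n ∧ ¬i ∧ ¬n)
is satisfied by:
  {n: True}


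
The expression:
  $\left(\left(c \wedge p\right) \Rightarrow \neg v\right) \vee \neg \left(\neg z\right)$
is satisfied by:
  {z: True, p: False, v: False, c: False}
  {z: False, p: False, v: False, c: False}
  {c: True, z: True, p: False, v: False}
  {c: True, z: False, p: False, v: False}
  {z: True, v: True, c: False, p: False}
  {v: True, c: False, p: False, z: False}
  {c: True, v: True, z: True, p: False}
  {c: True, v: True, z: False, p: False}
  {z: True, p: True, c: False, v: False}
  {p: True, c: False, v: False, z: False}
  {z: True, c: True, p: True, v: False}
  {c: True, p: True, z: False, v: False}
  {z: True, v: True, p: True, c: False}
  {v: True, p: True, c: False, z: False}
  {c: True, v: True, p: True, z: True}


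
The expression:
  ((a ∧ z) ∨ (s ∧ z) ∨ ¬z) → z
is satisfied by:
  {z: True}


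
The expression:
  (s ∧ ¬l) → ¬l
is always true.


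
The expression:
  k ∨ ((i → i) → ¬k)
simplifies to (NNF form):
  True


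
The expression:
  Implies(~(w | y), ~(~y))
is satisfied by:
  {y: True, w: True}
  {y: True, w: False}
  {w: True, y: False}


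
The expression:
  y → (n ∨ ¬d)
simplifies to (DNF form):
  n ∨ ¬d ∨ ¬y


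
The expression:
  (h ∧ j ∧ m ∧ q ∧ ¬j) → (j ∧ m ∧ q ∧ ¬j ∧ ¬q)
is always true.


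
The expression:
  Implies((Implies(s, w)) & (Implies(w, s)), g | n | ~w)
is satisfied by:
  {n: True, g: True, s: False, w: False}
  {n: True, s: False, g: False, w: False}
  {g: True, n: False, s: False, w: False}
  {n: False, s: False, g: False, w: False}
  {w: True, n: True, g: True, s: False}
  {w: True, n: True, s: False, g: False}
  {w: True, g: True, n: False, s: False}
  {w: True, n: False, s: False, g: False}
  {n: True, s: True, g: True, w: False}
  {n: True, s: True, w: False, g: False}
  {s: True, g: True, w: False, n: False}
  {s: True, w: False, g: False, n: False}
  {n: True, s: True, w: True, g: True}
  {n: True, s: True, w: True, g: False}
  {s: True, w: True, g: True, n: False}


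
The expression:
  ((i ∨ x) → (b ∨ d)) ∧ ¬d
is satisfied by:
  {b: True, d: False, i: False, x: False}
  {b: True, x: True, d: False, i: False}
  {b: True, i: True, d: False, x: False}
  {b: True, x: True, i: True, d: False}
  {x: False, d: False, i: False, b: False}


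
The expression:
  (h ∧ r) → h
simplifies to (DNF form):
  True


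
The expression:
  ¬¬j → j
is always true.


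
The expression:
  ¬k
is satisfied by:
  {k: False}


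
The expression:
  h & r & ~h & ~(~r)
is never true.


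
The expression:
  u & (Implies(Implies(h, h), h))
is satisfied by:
  {h: True, u: True}


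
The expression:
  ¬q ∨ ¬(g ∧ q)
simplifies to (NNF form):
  ¬g ∨ ¬q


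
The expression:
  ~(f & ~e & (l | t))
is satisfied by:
  {e: True, t: False, l: False, f: False}
  {e: True, l: True, t: False, f: False}
  {e: True, t: True, l: False, f: False}
  {e: True, l: True, t: True, f: False}
  {e: False, t: False, l: False, f: False}
  {l: True, e: False, t: False, f: False}
  {t: True, e: False, l: False, f: False}
  {l: True, t: True, e: False, f: False}
  {f: True, e: True, t: False, l: False}
  {f: True, l: True, e: True, t: False}
  {f: True, e: True, t: True, l: False}
  {f: True, l: True, e: True, t: True}
  {f: True, e: False, t: False, l: False}


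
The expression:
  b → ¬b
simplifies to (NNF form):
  ¬b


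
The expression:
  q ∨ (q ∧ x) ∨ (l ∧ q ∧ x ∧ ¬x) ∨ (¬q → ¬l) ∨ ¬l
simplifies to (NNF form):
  q ∨ ¬l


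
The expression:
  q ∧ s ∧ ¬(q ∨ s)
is never true.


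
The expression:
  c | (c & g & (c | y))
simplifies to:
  c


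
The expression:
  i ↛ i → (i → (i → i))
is always true.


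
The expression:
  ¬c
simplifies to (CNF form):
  ¬c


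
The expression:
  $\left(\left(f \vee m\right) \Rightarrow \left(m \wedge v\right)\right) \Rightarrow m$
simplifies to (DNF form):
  $f \vee m$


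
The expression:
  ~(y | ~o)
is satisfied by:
  {o: True, y: False}


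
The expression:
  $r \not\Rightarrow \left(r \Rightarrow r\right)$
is never true.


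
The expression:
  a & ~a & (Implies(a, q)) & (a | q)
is never true.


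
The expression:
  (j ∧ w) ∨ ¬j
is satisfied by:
  {w: True, j: False}
  {j: False, w: False}
  {j: True, w: True}


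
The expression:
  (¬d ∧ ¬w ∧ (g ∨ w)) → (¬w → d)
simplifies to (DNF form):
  d ∨ w ∨ ¬g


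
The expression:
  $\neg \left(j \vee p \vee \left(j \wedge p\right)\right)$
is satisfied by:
  {p: False, j: False}


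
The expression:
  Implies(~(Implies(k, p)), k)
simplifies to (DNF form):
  True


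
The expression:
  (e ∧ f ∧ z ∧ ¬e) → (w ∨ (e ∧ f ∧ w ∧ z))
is always true.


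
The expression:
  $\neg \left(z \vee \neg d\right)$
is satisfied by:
  {d: True, z: False}


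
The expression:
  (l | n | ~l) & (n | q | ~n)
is always true.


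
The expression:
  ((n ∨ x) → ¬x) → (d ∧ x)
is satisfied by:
  {x: True}


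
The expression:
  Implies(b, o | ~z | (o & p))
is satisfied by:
  {o: True, z: False, b: False}
  {z: False, b: False, o: False}
  {b: True, o: True, z: False}
  {b: True, z: False, o: False}
  {o: True, z: True, b: False}
  {z: True, o: False, b: False}
  {b: True, z: True, o: True}


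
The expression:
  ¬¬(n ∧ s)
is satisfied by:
  {s: True, n: True}


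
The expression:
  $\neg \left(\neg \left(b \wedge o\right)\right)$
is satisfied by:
  {b: True, o: True}


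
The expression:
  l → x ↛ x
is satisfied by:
  {l: False}


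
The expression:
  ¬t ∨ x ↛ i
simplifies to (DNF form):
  (x ∧ ¬i) ∨ ¬t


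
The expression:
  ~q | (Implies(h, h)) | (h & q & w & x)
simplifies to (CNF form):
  True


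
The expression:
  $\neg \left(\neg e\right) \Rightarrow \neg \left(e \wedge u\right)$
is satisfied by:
  {u: False, e: False}
  {e: True, u: False}
  {u: True, e: False}


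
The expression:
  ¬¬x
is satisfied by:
  {x: True}


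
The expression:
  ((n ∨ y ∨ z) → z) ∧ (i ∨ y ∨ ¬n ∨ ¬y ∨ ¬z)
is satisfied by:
  {z: True, n: False, y: False}
  {y: True, z: True, n: False}
  {z: True, n: True, y: False}
  {y: True, z: True, n: True}
  {y: False, n: False, z: False}


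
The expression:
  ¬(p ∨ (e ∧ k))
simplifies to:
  ¬p ∧ (¬e ∨ ¬k)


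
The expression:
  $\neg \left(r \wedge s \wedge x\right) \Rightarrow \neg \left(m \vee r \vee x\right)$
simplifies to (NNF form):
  $\left(r \vee \neg m\right) \wedge \left(r \vee \neg x\right) \wedge \left(s \vee \neg x\right) \wedge \left(x \vee \neg r\right)$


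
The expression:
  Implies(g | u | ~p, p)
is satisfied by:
  {p: True}


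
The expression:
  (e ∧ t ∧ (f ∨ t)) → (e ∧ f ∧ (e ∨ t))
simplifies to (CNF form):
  f ∨ ¬e ∨ ¬t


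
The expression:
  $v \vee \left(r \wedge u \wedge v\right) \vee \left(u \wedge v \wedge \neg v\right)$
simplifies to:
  $v$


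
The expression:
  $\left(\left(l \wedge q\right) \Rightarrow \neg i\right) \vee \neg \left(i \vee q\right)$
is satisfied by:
  {l: False, q: False, i: False}
  {i: True, l: False, q: False}
  {q: True, l: False, i: False}
  {i: True, q: True, l: False}
  {l: True, i: False, q: False}
  {i: True, l: True, q: False}
  {q: True, l: True, i: False}


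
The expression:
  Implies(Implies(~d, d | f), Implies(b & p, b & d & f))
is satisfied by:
  {d: False, p: False, b: False, f: False}
  {f: True, d: False, p: False, b: False}
  {d: True, f: False, p: False, b: False}
  {f: True, d: True, p: False, b: False}
  {b: True, f: False, d: False, p: False}
  {f: True, b: True, d: False, p: False}
  {b: True, d: True, f: False, p: False}
  {f: True, b: True, d: True, p: False}
  {p: True, b: False, d: False, f: False}
  {p: True, f: True, b: False, d: False}
  {p: True, d: True, b: False, f: False}
  {f: True, p: True, d: True, b: False}
  {p: True, b: True, f: False, d: False}
  {f: True, p: True, b: True, d: True}


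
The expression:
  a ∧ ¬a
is never true.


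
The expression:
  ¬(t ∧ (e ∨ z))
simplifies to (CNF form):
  (¬e ∨ ¬t) ∧ (¬t ∨ ¬z)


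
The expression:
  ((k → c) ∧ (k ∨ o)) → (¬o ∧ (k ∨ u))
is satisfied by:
  {k: True, o: False, c: False}
  {k: False, o: False, c: False}
  {c: True, k: True, o: False}
  {c: True, k: False, o: False}
  {o: True, k: True, c: False}


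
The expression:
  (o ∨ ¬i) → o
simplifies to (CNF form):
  i ∨ o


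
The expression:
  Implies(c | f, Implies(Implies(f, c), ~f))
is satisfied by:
  {c: False, f: False}
  {f: True, c: False}
  {c: True, f: False}


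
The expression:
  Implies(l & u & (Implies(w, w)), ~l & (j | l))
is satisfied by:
  {l: False, u: False}
  {u: True, l: False}
  {l: True, u: False}


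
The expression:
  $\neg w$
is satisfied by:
  {w: False}


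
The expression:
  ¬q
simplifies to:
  ¬q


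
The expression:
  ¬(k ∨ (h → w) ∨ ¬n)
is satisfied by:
  {h: True, n: True, w: False, k: False}


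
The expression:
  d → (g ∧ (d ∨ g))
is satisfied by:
  {g: True, d: False}
  {d: False, g: False}
  {d: True, g: True}


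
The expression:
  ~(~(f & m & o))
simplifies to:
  f & m & o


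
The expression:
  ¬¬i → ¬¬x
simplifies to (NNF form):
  x ∨ ¬i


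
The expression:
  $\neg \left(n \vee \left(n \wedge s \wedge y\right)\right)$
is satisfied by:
  {n: False}


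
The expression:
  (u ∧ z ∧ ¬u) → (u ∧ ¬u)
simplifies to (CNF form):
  True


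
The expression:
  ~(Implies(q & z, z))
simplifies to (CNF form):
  False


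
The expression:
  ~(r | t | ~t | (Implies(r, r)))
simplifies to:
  False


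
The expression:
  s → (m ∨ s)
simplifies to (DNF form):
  True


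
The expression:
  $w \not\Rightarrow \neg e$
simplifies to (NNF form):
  $e \wedge w$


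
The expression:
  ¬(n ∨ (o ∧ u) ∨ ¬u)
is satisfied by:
  {u: True, n: False, o: False}


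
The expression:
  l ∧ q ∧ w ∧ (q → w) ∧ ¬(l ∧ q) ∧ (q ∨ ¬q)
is never true.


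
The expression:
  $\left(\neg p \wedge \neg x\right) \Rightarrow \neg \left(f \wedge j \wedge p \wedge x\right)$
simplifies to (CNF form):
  $\text{True}$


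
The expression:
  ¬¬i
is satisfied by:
  {i: True}


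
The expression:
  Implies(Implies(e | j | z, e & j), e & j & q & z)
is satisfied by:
  {j: True, z: True, q: True, e: False}
  {j: True, z: True, e: False, q: False}
  {z: True, q: True, e: False, j: False}
  {z: True, e: False, q: False, j: False}
  {j: True, q: True, e: False, z: False}
  {j: True, e: False, q: False, z: False}
  {j: True, z: True, e: True, q: True}
  {z: True, e: True, q: True, j: False}
  {z: True, e: True, q: False, j: False}
  {e: True, q: True, j: False, z: False}
  {e: True, j: False, q: False, z: False}


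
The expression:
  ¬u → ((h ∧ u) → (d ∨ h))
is always true.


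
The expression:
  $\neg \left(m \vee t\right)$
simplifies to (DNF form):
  $\neg m \wedge \neg t$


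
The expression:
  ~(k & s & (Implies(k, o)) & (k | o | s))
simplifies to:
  ~k | ~o | ~s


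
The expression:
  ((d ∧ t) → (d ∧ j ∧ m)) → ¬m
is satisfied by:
  {d: True, t: True, j: False, m: False}
  {d: True, t: False, j: False, m: False}
  {t: True, d: False, j: False, m: False}
  {d: False, t: False, j: False, m: False}
  {d: True, j: True, t: True, m: False}
  {d: True, j: True, t: False, m: False}
  {j: True, t: True, d: False, m: False}
  {j: True, d: False, t: False, m: False}
  {d: True, m: True, j: False, t: True}


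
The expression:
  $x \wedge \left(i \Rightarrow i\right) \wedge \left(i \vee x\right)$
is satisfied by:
  {x: True}


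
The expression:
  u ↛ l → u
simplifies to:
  True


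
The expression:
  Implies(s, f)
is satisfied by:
  {f: True, s: False}
  {s: False, f: False}
  {s: True, f: True}


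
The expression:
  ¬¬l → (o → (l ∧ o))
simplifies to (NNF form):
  True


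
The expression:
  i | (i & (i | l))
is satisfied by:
  {i: True}


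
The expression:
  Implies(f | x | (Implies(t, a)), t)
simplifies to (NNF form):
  t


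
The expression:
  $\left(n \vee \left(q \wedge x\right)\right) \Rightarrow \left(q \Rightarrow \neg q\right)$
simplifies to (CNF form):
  $\left(\neg n \vee \neg q\right) \wedge \left(\neg q \vee \neg x\right)$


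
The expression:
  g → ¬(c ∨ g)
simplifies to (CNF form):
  ¬g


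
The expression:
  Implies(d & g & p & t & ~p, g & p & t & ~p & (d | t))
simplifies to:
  True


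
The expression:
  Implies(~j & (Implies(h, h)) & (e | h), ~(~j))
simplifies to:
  j | (~e & ~h)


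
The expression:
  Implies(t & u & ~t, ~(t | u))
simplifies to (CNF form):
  True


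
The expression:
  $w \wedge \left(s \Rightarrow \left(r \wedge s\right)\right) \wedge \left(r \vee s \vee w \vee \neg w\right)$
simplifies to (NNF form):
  $w \wedge \left(r \vee \neg s\right)$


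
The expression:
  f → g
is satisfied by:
  {g: True, f: False}
  {f: False, g: False}
  {f: True, g: True}


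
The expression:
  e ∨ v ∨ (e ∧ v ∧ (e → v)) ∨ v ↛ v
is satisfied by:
  {v: True, e: True}
  {v: True, e: False}
  {e: True, v: False}


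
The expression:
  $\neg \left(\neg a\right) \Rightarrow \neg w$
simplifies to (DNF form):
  $\neg a \vee \neg w$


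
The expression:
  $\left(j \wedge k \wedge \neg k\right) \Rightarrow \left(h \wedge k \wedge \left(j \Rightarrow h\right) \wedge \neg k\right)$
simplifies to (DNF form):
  $\text{True}$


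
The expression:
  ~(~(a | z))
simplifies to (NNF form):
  a | z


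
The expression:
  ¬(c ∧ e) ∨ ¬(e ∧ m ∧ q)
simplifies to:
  ¬c ∨ ¬e ∨ ¬m ∨ ¬q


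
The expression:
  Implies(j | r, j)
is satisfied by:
  {j: True, r: False}
  {r: False, j: False}
  {r: True, j: True}


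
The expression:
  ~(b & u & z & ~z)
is always true.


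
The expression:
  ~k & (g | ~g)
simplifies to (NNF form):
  ~k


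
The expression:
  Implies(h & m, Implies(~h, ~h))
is always true.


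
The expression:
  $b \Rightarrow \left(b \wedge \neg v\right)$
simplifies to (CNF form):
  $\neg b \vee \neg v$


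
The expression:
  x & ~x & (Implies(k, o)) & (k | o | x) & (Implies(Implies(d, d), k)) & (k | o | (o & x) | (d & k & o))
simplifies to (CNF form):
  False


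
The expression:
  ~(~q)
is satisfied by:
  {q: True}


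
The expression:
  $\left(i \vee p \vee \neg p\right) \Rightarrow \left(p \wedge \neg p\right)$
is never true.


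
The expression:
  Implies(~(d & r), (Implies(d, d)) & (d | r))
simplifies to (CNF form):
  d | r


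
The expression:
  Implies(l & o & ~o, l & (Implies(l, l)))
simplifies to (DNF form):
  True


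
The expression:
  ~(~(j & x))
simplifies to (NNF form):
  j & x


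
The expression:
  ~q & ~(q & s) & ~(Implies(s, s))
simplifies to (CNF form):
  False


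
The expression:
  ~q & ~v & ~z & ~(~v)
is never true.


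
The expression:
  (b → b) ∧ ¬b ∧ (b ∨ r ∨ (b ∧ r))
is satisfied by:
  {r: True, b: False}


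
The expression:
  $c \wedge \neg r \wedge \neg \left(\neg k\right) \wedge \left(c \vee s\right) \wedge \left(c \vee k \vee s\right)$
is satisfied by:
  {c: True, k: True, r: False}


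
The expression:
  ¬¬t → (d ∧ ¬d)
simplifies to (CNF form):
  ¬t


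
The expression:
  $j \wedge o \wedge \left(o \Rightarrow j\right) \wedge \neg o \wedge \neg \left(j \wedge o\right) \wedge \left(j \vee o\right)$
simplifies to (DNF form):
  $\text{False}$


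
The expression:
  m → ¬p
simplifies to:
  ¬m ∨ ¬p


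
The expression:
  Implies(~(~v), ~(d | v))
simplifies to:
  ~v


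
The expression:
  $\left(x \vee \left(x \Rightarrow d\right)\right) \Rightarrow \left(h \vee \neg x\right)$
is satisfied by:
  {h: True, x: False}
  {x: False, h: False}
  {x: True, h: True}


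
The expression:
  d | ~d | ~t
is always true.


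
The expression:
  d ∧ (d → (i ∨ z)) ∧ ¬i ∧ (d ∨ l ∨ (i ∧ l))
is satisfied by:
  {z: True, d: True, i: False}


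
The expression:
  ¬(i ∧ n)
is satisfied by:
  {n: False, i: False}
  {i: True, n: False}
  {n: True, i: False}


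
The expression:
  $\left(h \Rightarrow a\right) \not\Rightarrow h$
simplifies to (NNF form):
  $\neg h$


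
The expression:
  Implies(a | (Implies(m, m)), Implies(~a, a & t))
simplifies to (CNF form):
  a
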